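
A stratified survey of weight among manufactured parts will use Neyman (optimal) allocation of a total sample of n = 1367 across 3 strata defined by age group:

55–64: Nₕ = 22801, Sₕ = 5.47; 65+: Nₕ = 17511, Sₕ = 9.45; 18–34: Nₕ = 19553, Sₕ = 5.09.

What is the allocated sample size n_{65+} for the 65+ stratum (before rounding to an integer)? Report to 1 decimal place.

Neyman allocation: nₕ = n·NₕSₕ / Σⱼ NⱼSⱼ.
Σ NⱼSⱼ = 22801·5.47 + 17511·9.45 + 19553·5.09 = 389725.19.
n_{65+} = 1367·17511·9.45 / 389725.19 = 580.4.

580.4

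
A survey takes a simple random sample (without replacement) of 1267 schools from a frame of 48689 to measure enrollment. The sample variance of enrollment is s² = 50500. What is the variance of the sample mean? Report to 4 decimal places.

Under SRS without replacement, Var(ȳ) = (1 − f)·s²/n with f = n/N = 1267/48689 = 0.02602230.
Var(ȳ) = (1 − 0.02602230)·50500/1267 = 0.97397770·39.857932 = 38.820737.

38.8207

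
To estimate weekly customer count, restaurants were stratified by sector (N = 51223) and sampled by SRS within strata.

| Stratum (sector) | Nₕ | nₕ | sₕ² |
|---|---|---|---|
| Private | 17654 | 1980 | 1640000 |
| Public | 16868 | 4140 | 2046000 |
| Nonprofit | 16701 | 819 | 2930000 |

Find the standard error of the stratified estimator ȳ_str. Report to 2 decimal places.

22.12

Var(ȳ_str) = Σₕ Wₕ²(1 − fₕ)sₕ²/nₕ with Wₕ = Nₕ/N, N = 51223.
Private: Wₕ = 0.34464986; term = 0.34464986²·(1 − 0.11215589)·1640000/1980 = 87.351748.
Public: Wₕ = 0.32930519; term = 0.32930519²·(1 − 0.24543514)·2046000/4140 = 40.438871.
Nonprofit: Wₕ = 0.32604494; term = 0.32604494²·(1 − 0.04903898)·2930000/819 = 361.66074.
Sum = 489.45136.
SE = √(489.45136) = 22.12.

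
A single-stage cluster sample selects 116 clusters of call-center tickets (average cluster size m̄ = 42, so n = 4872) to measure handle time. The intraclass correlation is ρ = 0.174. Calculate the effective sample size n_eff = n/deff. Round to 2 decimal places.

598.97

deff = 1 + (42 − 1)·0.174 = 1 + 7.134 = 8.134.
n_eff = 4872 / 8.134 = 598.97.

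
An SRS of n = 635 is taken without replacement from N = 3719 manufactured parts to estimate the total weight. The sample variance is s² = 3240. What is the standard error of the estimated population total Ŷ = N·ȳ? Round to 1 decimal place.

7649.9

Var(Ŷ) = N²·Var(ȳ) = N²·(1 − n/N)·s²/n.
f = 635/3719 = 0.17074482; Var(ȳ) = 0.82925518·3240/635 = 4.2311603.
Var(Ŷ) = 3719² · 4.2311603 = 5.8521013 × 10^7.
SE(Ŷ) = √(5.8521013 × 10^7) = 7649.9.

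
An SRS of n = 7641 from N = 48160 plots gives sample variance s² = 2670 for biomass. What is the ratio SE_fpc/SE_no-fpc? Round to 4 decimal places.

f = n/N = 7641/48160 = 0.15865864.
SE_no-fpc = √(s²/n) = 0.59112664; SE_fpc = √((1−f)s²/n) = 0.54220891.
Ratio = √(1−f) = 0.91724662.

0.9172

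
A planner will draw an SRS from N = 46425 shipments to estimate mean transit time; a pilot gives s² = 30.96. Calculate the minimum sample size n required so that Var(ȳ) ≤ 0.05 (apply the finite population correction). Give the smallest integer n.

612

Without fpc, n₀ = s²/D = 30.96/0.05 = 619.2000.
With fpc, (1 − n/N)·s²/n ≤ D requires n ≥ n₀/(1 + n₀/N) = 619.2000/(1 + 619.2000/46425) = 611.0500.
Rounding up, n = 612.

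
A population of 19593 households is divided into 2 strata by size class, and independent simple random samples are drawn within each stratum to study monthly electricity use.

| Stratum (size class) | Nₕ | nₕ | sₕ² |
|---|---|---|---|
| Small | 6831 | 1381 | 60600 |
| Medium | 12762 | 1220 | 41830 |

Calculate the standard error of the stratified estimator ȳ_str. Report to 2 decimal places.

Var(ȳ_str) = Σₕ Wₕ²(1 − fₕ)sₕ²/nₕ with Wₕ = Nₕ/N, N = 19593.
Small: Wₕ = 0.34864492; term = 0.34864492²·(1 − 0.20216659)·60600/1381 = 4.2555712.
Medium: Wₕ = 0.65135508; term = 0.65135508²·(1 − 0.09559630)·41830/1220 = 13.156064.
Sum = 17.411635.
SE = √(17.411635) = 4.17.

4.17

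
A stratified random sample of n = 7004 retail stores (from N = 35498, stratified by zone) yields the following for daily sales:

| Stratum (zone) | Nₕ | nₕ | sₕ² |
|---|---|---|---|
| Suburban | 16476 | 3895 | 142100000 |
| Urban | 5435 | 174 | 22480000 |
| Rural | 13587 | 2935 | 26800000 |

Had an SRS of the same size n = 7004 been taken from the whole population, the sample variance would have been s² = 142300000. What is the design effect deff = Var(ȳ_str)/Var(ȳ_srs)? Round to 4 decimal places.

Var(ȳ_str) = Σ Wₕ²(1−fₕ)sₕ²/nₕ with Wₕ = Nₕ/35498:
  Suburban: (16476/35498)²·(1−3895/16476)·142100000/3895 = 6001.3063
  Urban: (5435/35498)²·(1−174/5435)·22480000/174 = 2931.6164
  Rural: (13587/35498)²·(1−2935/13587)·26800000/2935 = 1048.7541
  → Var(ȳ_str) = 9981.6768.
Var(ȳ_srs) = (1 − 7004/35498)·142300000/7004 = 16308.285.
deff = 9981.6768 / 16308.285 = 0.6121.

0.6121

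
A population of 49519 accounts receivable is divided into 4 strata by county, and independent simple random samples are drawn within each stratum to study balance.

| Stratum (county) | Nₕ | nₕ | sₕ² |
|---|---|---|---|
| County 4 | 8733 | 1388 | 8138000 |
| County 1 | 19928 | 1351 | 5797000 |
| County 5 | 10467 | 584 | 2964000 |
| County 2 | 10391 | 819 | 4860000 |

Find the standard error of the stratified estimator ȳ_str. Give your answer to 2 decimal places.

Var(ȳ_str) = Σₕ Wₕ²(1 − fₕ)sₕ²/nₕ with Wₕ = Nₕ/N, N = 49519.
County 4: Wₕ = 0.17635655; term = 0.17635655²·(1 − 0.15893736)·8138000/1388 = 153.36976.
County 1: Wₕ = 0.40243139; term = 0.40243139²·(1 − 0.06779406)·5797000/1351 = 647.80384.
County 5: Wₕ = 0.21137341; term = 0.21137341²·(1 − 0.05579440)·2964000/584 = 214.10787.
County 2: Wₕ = 0.20983865; term = 0.20983865²·(1 − 0.07881821)·4860000/819 = 240.69589.
Sum = 1255.9774.
SE = √(1255.9774) = 35.44.

35.44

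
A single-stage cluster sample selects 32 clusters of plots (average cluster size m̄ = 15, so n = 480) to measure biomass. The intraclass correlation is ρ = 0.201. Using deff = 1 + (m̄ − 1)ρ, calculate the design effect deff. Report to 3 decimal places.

deff = 1 + (15 − 1)·0.201 = 1 + 2.814 = 3.814.

3.814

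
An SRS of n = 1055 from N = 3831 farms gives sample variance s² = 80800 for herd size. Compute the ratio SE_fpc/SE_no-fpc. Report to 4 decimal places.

0.8512

f = n/N = 1055/3831 = 0.27538502.
SE_no-fpc = √(s²/n) = 8.7514386; SE_fpc = √((1−f)s²/n) = 7.4496026.
Ratio = √(1−f) = 0.85124320.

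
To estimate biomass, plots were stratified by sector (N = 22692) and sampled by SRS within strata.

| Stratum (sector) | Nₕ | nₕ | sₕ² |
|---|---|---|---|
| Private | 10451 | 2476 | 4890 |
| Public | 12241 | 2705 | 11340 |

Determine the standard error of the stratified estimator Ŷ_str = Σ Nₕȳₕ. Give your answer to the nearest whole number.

25573

Var(Ŷ_str) = Σₕ Nₕ²(1 − fₕ)sₕ²/nₕ.
Private: 10451²·(1 − 2476/10451)·4890/2476 = 1.6460642 × 10^8.
Public: 12241²·(1 − 2705/12241)·11340/2705 = 4.8936052 × 10^8.
Sum = 6.5396694 × 10^8.
SE = √(6.5396694 × 10^8) = 25573.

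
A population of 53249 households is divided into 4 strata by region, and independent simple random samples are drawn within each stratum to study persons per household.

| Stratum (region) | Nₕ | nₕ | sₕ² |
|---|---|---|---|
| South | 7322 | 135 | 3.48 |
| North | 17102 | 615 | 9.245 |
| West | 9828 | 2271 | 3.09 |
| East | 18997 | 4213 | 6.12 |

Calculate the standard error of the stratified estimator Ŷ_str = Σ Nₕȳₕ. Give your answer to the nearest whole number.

Var(Ŷ_str) = Σₕ Nₕ²(1 − fₕ)sₕ²/nₕ.
South: 7322²·(1 − 135/7322)·3.48/135 = 1.3565095 × 10^6.
North: 17102²·(1 − 615/17102)·9.245/615 = 4.2385796 × 10^6.
West: 9828²·(1 − 2271/9828)·3.09/2271 = 101054.56.
East: 18997²·(1 − 4213/18997)·6.12/4213 = 407978.18.
Sum = 6.1041218 × 10^6.
SE = √(6.1041218 × 10^6) = 2471.

2471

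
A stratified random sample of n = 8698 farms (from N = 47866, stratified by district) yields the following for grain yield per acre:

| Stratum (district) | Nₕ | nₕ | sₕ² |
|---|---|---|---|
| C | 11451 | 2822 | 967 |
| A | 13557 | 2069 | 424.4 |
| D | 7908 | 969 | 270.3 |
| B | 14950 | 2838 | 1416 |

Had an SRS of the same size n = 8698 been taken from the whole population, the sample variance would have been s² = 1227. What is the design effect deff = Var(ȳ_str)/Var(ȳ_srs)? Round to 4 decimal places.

0.6483

Var(ȳ_str) = Σ Wₕ²(1−fₕ)sₕ²/nₕ with Wₕ = Nₕ/47866:
  C: (11451/47866)²·(1−2822/11451)·967/2822 = 0.014778116
  A: (13557/47866)²·(1−2069/13557)·424.4/2069 = 0.013943398
  D: (7908/47866)²·(1−969/7908)·270.3/969 = 0.0066808473
  B: (14950/47866)²·(1−2838/14950)·1416/2838 = 0.039432439
  → Var(ȳ_str) = 0.0748348.
Var(ȳ_srs) = (1 − 8698/47866)·1227/8698 = 0.11543285.
deff = 0.0748348 / 0.11543285 = 0.6483.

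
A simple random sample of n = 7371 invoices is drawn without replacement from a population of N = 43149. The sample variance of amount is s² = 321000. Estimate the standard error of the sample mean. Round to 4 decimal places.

Under SRS without replacement, Var(ȳ) = (1 − f)·s²/n with f = n/N = 7371/43149 = 0.17082667.
Var(ȳ) = (1 − 0.17082667)·321000/7371 = 0.82917333·43.549044 = 36.109705.
SE(ȳ) = √(36.109705) = 6.0091.

6.0091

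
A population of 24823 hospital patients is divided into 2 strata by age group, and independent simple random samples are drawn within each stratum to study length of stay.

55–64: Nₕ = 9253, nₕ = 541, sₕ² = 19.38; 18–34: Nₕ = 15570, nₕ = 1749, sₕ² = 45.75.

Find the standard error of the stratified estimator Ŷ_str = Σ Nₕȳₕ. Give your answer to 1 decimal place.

2918.3

Var(Ŷ_str) = Σₕ Nₕ²(1 − fₕ)sₕ²/nₕ.
55–64: 9253²·(1 − 541/9253)·19.38/541 = 2.8877323 × 10^6.
18–34: 15570²·(1 − 1749/15570)·45.75/1749 = 5.6289756 × 10^6.
Sum = 8.5167079 × 10^6.
SE = √(8.5167079 × 10^6) = 2918.3.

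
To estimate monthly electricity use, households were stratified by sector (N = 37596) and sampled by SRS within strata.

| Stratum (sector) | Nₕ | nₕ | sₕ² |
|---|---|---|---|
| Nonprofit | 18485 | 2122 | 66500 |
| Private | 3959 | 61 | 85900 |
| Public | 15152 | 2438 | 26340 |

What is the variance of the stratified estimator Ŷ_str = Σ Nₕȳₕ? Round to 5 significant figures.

3.3292 × 10^10

Var(Ŷ_str) = Σₕ Nₕ²(1 − fₕ)sₕ²/nₕ.
Nonprofit: 18485²·(1 − 2122/18485)·66500/2122 = 9.4789155 × 10^9.
Private: 3959²·(1 − 61/3959)·85900/61 = 2.1731548 × 10^10.
Public: 15152²·(1 − 2438/15152)·26340/2438 = 2.0812979 × 10^9.
Sum = 3.3291761 × 10^10.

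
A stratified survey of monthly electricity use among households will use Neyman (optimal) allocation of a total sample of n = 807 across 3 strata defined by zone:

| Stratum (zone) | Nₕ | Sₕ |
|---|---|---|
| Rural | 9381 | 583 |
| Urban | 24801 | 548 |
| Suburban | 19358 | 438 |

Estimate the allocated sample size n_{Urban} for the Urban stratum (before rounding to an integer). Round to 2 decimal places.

398.27

Neyman allocation: nₕ = n·NₕSₕ / Σⱼ NⱼSⱼ.
Σ NⱼSⱼ = 9381·583 + 24801·548 + 19358·438 = 2.7538875 × 10^7.
n_{Urban} = 807·24801·548 / (2.7538875 × 10^7) = 398.27.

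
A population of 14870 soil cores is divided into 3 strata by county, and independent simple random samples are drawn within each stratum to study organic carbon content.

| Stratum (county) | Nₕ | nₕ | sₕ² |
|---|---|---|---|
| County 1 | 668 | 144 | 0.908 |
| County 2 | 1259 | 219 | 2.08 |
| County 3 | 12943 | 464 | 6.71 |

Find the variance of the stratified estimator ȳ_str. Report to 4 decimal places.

0.0106

Var(ȳ_str) = Σₕ Wₕ²(1 − fₕ)sₕ²/nₕ with Wₕ = Nₕ/N, N = 14870.
County 1: Wₕ = 0.04492266; term = 0.04492266²·(1 − 0.21556886)·0.908/144 = 9.981807 × 10^-6.
County 2: Wₕ = 0.08466711; term = 0.08466711²·(1 − 0.17394758)·2.08/219 = 5.624143 × 10^-5.
County 3: Wₕ = 0.87041022; term = 0.87041022²·(1 − 0.03584949)·6.71/464 = 0.010563245.
Sum = 0.010629468.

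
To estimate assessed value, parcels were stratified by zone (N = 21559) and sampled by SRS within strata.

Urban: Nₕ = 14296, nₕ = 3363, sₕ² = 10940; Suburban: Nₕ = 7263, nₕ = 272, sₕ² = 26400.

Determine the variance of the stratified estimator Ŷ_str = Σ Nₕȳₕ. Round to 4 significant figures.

Var(Ŷ_str) = Σₕ Nₕ²(1 − fₕ)sₕ²/nₕ.
Urban: 14296²·(1 − 3363/14296)·10940/3363 = 5.0844542 × 10^8.
Suburban: 7263²·(1 − 272/7263)·26400/272 = 4.9282232 × 10^9.
Sum = 5.4366686 × 10^9.

5.437 × 10^9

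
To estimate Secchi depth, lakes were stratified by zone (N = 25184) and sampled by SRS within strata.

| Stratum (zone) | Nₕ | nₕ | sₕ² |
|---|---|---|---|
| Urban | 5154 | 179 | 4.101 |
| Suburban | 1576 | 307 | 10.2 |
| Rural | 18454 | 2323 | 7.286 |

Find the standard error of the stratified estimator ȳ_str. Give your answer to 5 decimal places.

Var(ȳ_str) = Σₕ Wₕ²(1 − fₕ)sₕ²/nₕ with Wₕ = Nₕ/N, N = 25184.
Urban: Wₕ = 0.20465375; term = 0.20465375²·(1 − 0.03473031)·4.101/179 = 9.2624274 × 10^-4.
Suburban: Wₕ = 0.06257942; term = 0.06257942²·(1 − 0.19479695)·10.2/307 = 1.0476838 × 10^-4.
Rural: Wₕ = 0.73276684; term = 0.73276684²·(1 − 0.12588057)·7.286/2323 = 0.0014721171.
Sum = 0.0025031282.
SE = √(0.0025031282) = 0.05003.

0.05003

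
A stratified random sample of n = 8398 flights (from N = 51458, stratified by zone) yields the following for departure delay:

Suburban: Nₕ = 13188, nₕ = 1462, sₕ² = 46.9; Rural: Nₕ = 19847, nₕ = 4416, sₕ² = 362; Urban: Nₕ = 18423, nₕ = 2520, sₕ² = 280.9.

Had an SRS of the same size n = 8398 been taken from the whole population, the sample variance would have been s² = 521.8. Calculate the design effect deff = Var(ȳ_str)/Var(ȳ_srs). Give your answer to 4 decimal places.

Var(ȳ_str) = Σ Wₕ²(1−fₕ)sₕ²/nₕ with Wₕ = Nₕ/51458:
  Suburban: (13188/51458)²·(1−1462/13188)·46.9/1462 = 0.0018734775
  Rural: (19847/51458)²·(1−4416/19847)·362/4416 = 0.0094811855
  Urban: (18423/51458)²·(1−2520/18423)·280.9/2520 = 0.012333456
  → Var(ȳ_str) = 0.023688119.
Var(ȳ_srs) = (1 − 8398/51458)·521.8/8398 = 0.051993533.
deff = 0.023688119 / 0.051993533 = 0.4556.

0.4556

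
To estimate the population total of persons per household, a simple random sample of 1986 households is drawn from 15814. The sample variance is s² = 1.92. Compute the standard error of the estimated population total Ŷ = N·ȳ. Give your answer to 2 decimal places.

Var(Ŷ) = N²·Var(ȳ) = N²·(1 − n/N)·s²/n.
f = 1986/15814 = 0.12558492; Var(ȳ) = 0.87441508·1.92/1986 = 8.4535596 × 10^-4.
Var(Ŷ) = 15814² · (8.4535596 × 10^-4) = 211408.81.
SE(Ŷ) = √(211408.81) = 459.79.

459.79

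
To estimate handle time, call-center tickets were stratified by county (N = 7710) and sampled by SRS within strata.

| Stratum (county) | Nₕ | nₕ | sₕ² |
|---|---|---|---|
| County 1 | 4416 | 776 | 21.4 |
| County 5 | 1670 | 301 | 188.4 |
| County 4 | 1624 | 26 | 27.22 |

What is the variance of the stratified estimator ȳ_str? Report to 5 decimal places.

0.07724

Var(ȳ_str) = Σₕ Wₕ²(1 − fₕ)sₕ²/nₕ with Wₕ = Nₕ/N, N = 7710.
County 1: Wₕ = 0.57276265; term = 0.57276265²·(1 − 0.17572464)·21.4/776 = 0.0074571649.
County 5: Wₕ = 0.21660182; term = 0.21660182²·(1 − 0.18023952)·188.4/301 = 0.024072742.
County 4: Wₕ = 0.21063554; term = 0.21063554²·(1 − 0.01600985)·27.22/26 = 0.045705537.
Sum = 0.077235444.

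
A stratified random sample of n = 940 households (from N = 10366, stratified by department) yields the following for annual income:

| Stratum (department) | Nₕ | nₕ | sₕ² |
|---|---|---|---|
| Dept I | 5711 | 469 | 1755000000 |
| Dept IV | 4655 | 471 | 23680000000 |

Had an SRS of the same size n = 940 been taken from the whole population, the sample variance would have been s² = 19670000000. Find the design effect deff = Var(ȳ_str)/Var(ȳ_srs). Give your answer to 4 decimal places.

Var(ȳ_str) = Σ Wₕ²(1−fₕ)sₕ²/nₕ with Wₕ = Nₕ/10366:
  Dept I: (5711/10366)²·(1−469/5711)·1755000000/469 = 1.042536 × 10^6
  Dept IV: (4655/10366)²·(1−471/4655)·23680000000/471 = 9.112756 × 10^6
  → Var(ȳ_str) = 1.0155292 × 10^7.
Var(ȳ_srs) = (1 − 940/10366)·19670000000/940 = 1.9027982 × 10^7.
deff = (1.0155292 × 10^7) / (1.9027982 × 10^7) = 0.5337.

0.5337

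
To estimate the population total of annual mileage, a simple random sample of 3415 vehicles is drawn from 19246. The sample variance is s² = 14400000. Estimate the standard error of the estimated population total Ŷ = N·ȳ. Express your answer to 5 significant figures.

Var(Ŷ) = N²·Var(ȳ) = N²·(1 − n/N)·s²/n.
f = 3415/19246 = 0.17743947; Var(ȳ) = 0.82256053·14400000/3415 = 3468.4836.
Var(Ŷ) = 19246² · 3468.4836 = 1.2847559 × 10^12.
SE(Ŷ) = √(1.2847559 × 10^12) = 1.1335 × 10^6.

1.1335 × 10^6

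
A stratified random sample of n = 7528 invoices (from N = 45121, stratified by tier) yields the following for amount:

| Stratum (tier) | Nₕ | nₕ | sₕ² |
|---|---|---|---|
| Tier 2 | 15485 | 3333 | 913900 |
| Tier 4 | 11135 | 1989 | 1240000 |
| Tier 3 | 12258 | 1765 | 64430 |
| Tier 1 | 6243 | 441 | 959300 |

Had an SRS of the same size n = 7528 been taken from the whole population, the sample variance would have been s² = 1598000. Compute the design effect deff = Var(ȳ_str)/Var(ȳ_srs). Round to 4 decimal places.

Var(ȳ_str) = Σ Wₕ²(1−fₕ)sₕ²/nₕ with Wₕ = Nₕ/45121:
  Tier 2: (15485/45121)²·(1−3333/15485)·913900/3333 = 25.343401
  Tier 4: (11135/45121)²·(1−1989/11135)·1240000/1989 = 31.185369
  Tier 3: (12258/45121)²·(1−1765/12258)·64430/1765 = 2.3062441
  Tier 1: (6243/45121)²·(1−441/6243)·959300/441 = 38.70165
  → Var(ȳ_str) = 97.536664.
Var(ȳ_srs) = (1 − 7528/45121)·1598000/7528 = 176.85829.
deff = 97.536664 / 176.85829 = 0.5515.

0.5515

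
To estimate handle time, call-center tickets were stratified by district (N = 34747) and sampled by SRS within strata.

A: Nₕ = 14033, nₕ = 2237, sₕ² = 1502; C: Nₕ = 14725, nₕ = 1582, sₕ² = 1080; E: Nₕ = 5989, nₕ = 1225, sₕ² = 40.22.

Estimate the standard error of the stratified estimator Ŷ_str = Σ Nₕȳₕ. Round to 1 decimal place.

15626.9

Var(Ŷ_str) = Σₕ Nₕ²(1 − fₕ)sₕ²/nₕ.
A: 14033²·(1 − 2237/14033)·1502/2237 = 1.1114482 × 10^8.
C: 14725²·(1 − 1582/14725)·1080/1582 = 1.3211955 × 10^8.
E: 5989²·(1 − 1225/5989)·40.22/1225 = 936767.99.
Sum = 2.4420114 × 10^8.
SE = √(2.4420114 × 10^8) = 15626.9.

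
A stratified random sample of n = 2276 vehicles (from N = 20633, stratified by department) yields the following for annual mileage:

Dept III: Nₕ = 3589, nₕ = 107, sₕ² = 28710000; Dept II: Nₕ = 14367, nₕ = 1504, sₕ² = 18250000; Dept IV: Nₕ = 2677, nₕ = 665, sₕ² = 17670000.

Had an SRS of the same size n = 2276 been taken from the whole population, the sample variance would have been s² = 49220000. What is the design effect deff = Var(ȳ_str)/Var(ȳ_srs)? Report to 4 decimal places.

0.7006

Var(ȳ_str) = Σ Wₕ²(1−fₕ)sₕ²/nₕ with Wₕ = Nₕ/20633:
  Dept III: (3589/20633)²·(1−107/3589)·28710000/107 = 7876.384
  Dept II: (14367/20633)²·(1−1504/14367)·18250000/1504 = 5267.4284
  Dept IV: (2677/20633)²·(1−665/2677)·17670000/665 = 336.17584
  → Var(ȳ_str) = 13479.988.
Var(ȳ_srs) = (1 − 2276/20633)·49220000/2276 = 19240.16.
deff = 13479.988 / 19240.16 = 0.7006.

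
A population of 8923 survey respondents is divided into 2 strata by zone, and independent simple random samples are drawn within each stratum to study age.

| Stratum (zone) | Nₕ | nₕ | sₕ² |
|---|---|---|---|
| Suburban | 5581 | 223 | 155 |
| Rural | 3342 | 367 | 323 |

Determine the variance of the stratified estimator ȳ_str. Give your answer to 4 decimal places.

Var(ȳ_str) = Σₕ Wₕ²(1 − fₕ)sₕ²/nₕ with Wₕ = Nₕ/N, N = 8923.
Suburban: Wₕ = 0.62546229; term = 0.62546229²·(1 − 0.03995700)·155/223 = 0.26104765.
Rural: Wₕ = 0.37453771; term = 0.37453771²·(1 − 0.10981448)·323/367 = 0.10990263.
Sum = 0.37095028.

0.3710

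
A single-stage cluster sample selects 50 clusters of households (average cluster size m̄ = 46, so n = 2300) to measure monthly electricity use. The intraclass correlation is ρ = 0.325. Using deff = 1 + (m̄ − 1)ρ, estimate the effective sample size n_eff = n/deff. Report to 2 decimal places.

deff = 1 + (46 − 1)·0.325 = 1 + 14.625 = 15.625.
n_eff = 2300 / 15.625 = 147.20.

147.20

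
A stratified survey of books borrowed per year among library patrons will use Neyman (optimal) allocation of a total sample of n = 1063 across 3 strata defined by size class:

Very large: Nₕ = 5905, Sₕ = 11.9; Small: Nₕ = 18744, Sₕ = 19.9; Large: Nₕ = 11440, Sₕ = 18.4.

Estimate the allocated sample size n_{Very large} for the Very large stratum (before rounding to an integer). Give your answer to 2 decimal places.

114.25

Neyman allocation: nₕ = n·NₕSₕ / Σⱼ NⱼSⱼ.
Σ NⱼSⱼ = 5905·11.9 + 18744·19.9 + 11440·18.4 = 653771.1.
n_{Very large} = 1063·5905·11.9 / 653771.1 = 114.25.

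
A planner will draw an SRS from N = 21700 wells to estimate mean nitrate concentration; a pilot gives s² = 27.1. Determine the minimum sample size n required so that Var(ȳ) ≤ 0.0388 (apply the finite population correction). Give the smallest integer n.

Without fpc, n₀ = s²/D = 27.1/0.0388 = 698.4536.
With fpc, (1 − n/N)·s²/n ≤ D requires n ≥ n₀/(1 + n₀/N) = 698.4536/(1 + 698.4536/21700) = 676.6736.
Rounding up, n = 677.

677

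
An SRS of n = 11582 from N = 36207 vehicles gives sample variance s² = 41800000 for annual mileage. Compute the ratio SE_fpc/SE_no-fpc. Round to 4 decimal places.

0.8247

f = n/N = 11582/36207 = 0.31988290.
SE_no-fpc = √(s²/n) = 60.075357; SE_fpc = √((1−f)s²/n) = 49.543674.
Ratio = √(1−f) = 0.82469213.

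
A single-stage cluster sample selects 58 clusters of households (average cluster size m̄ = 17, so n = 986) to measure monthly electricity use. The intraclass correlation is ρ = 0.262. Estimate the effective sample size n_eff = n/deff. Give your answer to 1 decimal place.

189.9

deff = 1 + (17 − 1)·0.262 = 1 + 4.192 = 5.192.
n_eff = 986 / 5.192 = 189.9.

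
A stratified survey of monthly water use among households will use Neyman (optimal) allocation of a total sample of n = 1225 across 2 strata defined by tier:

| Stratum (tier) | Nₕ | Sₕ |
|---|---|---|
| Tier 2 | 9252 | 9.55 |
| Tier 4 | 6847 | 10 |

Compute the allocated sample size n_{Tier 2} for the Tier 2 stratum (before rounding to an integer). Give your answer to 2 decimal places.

Neyman allocation: nₕ = n·NₕSₕ / Σⱼ NⱼSⱼ.
Σ NⱼSⱼ = 9252·9.55 + 6847·10 = 156826.6.
n_{Tier 2} = 1225·9252·9.55 / 156826.6 = 690.17.

690.17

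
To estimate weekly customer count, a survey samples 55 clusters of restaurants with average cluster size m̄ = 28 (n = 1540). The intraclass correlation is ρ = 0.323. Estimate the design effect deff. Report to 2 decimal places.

deff = 1 + (28 − 1)·0.323 = 1 + 8.721 = 9.721.

9.72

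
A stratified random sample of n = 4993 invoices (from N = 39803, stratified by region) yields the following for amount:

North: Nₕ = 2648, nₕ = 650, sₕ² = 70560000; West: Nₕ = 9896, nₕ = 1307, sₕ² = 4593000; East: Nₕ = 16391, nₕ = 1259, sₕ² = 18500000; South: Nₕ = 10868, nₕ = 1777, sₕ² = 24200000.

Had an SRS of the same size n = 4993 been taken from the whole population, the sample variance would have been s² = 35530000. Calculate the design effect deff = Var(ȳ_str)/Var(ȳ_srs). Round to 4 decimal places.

Var(ȳ_str) = Σ Wₕ²(1−fₕ)sₕ²/nₕ with Wₕ = Nₕ/39803:
  North: (2648/39803)²·(1−650/2648)·70560000/650 = 362.51591
  West: (9896/39803)²·(1−1307/9896)·4593000/1307 = 188.5348
  East: (16391/39803)²·(1−1259/16391)·18500000/1259 = 2300.4678
  South: (10868/39803)²·(1−1777/10868)·24200000/1777 = 849.29313
  → Var(ȳ_str) = 3700.8116.
Var(ȳ_srs) = (1 − 4993/39803)·35530000/4993 = 6223.3161.
deff = 3700.8116 / 6223.3161 = 0.5947.

0.5947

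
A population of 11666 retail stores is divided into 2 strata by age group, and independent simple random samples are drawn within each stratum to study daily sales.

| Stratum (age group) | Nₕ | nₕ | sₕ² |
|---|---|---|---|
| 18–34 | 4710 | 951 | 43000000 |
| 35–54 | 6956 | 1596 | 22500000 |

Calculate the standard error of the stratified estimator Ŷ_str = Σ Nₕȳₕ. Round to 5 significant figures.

Var(Ŷ_str) = Σₕ Nₕ²(1 − fₕ)sₕ²/nₕ.
18–34: 4710²·(1 − 951/4710)·43000000/951 = 8.0053656 × 10^11.
35–54: 6956²·(1 − 1596/6956)·22500000/1596 = 5.2562256 × 10^11.
Sum = 1.3261591 × 10^12.
SE = √(1.3261591 × 10^12) = 1.1516 × 10^6.

1.1516 × 10^6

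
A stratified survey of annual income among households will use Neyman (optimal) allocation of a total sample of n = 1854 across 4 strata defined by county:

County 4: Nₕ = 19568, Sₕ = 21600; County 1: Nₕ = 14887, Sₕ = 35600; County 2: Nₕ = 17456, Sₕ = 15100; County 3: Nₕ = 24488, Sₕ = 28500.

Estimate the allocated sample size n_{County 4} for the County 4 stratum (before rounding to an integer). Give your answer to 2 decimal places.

Neyman allocation: nₕ = n·NₕSₕ / Σⱼ NⱼSⱼ.
Σ NⱼSⱼ = 19568·21600 + 14887·35600 + 17456·15100 + 24488·28500 = 1.9141396 × 10^9.
n_{County 4} = 1854·19568·21600 / (1.9141396 × 10^9) = 409.39.

409.39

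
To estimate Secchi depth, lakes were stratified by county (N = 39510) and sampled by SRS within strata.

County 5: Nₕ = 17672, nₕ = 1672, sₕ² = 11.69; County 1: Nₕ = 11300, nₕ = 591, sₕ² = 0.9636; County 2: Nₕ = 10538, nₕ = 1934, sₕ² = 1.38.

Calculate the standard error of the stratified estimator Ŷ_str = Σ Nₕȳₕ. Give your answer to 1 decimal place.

Var(Ŷ_str) = Σₕ Nₕ²(1 − fₕ)sₕ²/nₕ.
County 5: 17672²·(1 − 1672/17672)·11.69/1672 = 1.9768965 × 10^6.
County 1: 11300²·(1 − 591/11300)·0.9636/591 = 197304.36.
County 2: 10538²·(1 − 1934/10538)·1.38/1934 = 64696.563.
Sum = 2.2388974 × 10^6.
SE = √(2.2388974 × 10^6) = 1496.3.

1496.3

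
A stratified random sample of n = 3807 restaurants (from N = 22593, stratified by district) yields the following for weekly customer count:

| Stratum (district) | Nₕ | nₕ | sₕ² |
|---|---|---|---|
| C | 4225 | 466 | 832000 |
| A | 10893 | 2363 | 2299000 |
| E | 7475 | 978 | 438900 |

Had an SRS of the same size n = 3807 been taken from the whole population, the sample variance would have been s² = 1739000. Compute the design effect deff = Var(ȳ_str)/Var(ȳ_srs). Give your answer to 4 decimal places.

0.7250

Var(ȳ_str) = Σ Wₕ²(1−fₕ)sₕ²/nₕ with Wₕ = Nₕ/22593:
  C: (4225/22593)²·(1−466/4225)·832000/466 = 55.550586
  A: (10893/22593)²·(1−2363/10893)·2299000/2363 = 177.10221
  E: (7475/22593)²·(1−978/7475)·438900/978 = 42.697553
  → Var(ȳ_str) = 275.35035.
Var(ȳ_srs) = (1 − 3807/22593)·1739000/3807 = 379.81938.
deff = 275.35035 / 379.81938 = 0.7250.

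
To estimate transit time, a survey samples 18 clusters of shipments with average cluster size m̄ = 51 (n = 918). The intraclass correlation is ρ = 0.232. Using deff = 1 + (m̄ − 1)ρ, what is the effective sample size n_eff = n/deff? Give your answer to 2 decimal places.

deff = 1 + (51 − 1)·0.232 = 1 + 11.6 = 12.6.
n_eff = 918 / 12.6 = 72.86.

72.86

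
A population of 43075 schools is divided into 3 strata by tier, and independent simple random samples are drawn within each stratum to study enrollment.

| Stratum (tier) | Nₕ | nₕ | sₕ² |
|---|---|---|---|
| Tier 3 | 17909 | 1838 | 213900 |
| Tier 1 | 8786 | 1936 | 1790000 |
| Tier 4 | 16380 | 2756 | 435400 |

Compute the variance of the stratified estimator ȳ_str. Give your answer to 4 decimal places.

Var(ȳ_str) = Σₕ Wₕ²(1 − fₕ)sₕ²/nₕ with Wₕ = Nₕ/N, N = 43075.
Tier 3: Wₕ = 0.41576320; term = 0.41576320²·(1 − 0.10262996)·213900/1838 = 18.05215.
Tier 1: Wₕ = 0.20396982; term = 0.20396982²·(1 − 0.22035056)·1790000/1936 = 29.990166.
Tier 4: Wₕ = 0.38026698; term = 0.38026698²·(1 − 0.16825397)·435400/2756 = 19.001031.
Sum = 67.043347.

67.0433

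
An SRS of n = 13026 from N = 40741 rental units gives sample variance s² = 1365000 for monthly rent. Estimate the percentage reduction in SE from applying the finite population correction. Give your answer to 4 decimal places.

17.5213

f = n/N = 13026/40741 = 0.31972706.
SE_no-fpc = √(s²/n) = 10.236719; SE_fpc = √((1−f)s²/n) = 8.4431088.
Ratio = √(1−f) = 0.82478660. Reduction = 100·(1 − 0.82478660) = 17.5213%.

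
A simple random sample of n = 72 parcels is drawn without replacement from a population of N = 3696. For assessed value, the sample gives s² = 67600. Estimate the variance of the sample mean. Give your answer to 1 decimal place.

Under SRS without replacement, Var(ȳ) = (1 − f)·s²/n with f = n/N = 72/3696 = 0.01948052.
Var(ȳ) = (1 − 0.01948052)·67600/72 = 0.98051948·938.88889 = 920.59885.

920.6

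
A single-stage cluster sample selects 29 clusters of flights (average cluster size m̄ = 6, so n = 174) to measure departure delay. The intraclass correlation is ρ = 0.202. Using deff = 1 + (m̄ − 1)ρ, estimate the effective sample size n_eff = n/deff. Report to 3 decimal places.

deff = 1 + (6 − 1)·0.202 = 1 + 1.01 = 2.01.
n_eff = 174 / 2.01 = 86.567.

86.567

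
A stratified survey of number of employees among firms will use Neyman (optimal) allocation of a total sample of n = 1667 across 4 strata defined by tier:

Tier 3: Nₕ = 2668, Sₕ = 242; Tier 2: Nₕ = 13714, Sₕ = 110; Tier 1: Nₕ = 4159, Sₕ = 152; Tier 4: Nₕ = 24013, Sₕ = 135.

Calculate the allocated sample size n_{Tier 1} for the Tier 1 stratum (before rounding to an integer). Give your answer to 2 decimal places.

Neyman allocation: nₕ = n·NₕSₕ / Σⱼ NⱼSⱼ.
Σ NⱼSⱼ = 2668·242 + 13714·110 + 4159·152 + 24013·135 = 6.028119 × 10^6.
n_{Tier 1} = 1667·4159·152 / (6.028119 × 10^6) = 174.82.

174.82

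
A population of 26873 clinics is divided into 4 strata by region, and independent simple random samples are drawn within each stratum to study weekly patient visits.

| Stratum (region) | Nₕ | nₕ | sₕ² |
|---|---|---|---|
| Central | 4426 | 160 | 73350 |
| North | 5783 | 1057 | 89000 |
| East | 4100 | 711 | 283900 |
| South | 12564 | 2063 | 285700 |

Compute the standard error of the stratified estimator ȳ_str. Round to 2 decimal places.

Var(ȳ_str) = Σₕ Wₕ²(1 − fₕ)sₕ²/nₕ with Wₕ = Nₕ/N, N = 26873.
Central: Wₕ = 0.16470063; term = 0.16470063²·(1 − 0.03615002)·73350/160 = 11.986161.
North: Wₕ = 0.21519741; term = 0.21519741²·(1 − 0.18277711)·89000/1057 = 3.1866152.
East: Wₕ = 0.15256949; term = 0.15256949²·(1 − 0.17341463)·283900/711 = 7.6827891.
South: Wₕ = 0.46753247; term = 0.46753247²·(1 − 0.16419930)·285700/2063 = 25.300977.
Sum = 48.156542.
SE = √(48.156542) = 6.94.

6.94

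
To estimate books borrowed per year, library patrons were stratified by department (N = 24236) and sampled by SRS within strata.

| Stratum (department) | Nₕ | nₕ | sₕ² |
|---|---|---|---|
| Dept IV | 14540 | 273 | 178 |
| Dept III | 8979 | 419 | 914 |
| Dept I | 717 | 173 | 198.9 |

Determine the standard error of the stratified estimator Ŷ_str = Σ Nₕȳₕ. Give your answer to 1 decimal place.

Var(Ŷ_str) = Σₕ Nₕ²(1 − fₕ)sₕ²/nₕ.
Dept IV: 14540²·(1 − 273/14540)·178/273 = 1.3525534 × 10^8.
Dept III: 8979²·(1 − 419/8979)·914/419 = 1.6766172 × 10^8.
Dept I: 717²·(1 − 173/717)·198.9/173 = 448442.47.
Sum = 3.033655 × 10^8.
SE = √(3.033655 × 10^8) = 17417.4.

17417.4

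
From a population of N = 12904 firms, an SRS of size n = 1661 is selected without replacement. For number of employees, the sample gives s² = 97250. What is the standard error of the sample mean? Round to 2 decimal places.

7.14

Under SRS without replacement, Var(ȳ) = (1 − f)·s²/n with f = n/N = 1661/12904 = 0.12871978.
Var(ȳ) = (1 − 0.12871978)·97250/1661 = 0.87128022·58.549067 = 51.012644.
SE(ȳ) = √(51.012644) = 7.14.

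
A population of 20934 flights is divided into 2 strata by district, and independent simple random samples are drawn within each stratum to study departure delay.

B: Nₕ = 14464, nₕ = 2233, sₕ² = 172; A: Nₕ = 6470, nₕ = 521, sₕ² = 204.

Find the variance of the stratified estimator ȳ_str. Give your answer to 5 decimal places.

0.06548

Var(ȳ_str) = Σₕ Wₕ²(1 − fₕ)sₕ²/nₕ with Wₕ = Nₕ/N, N = 20934.
B: Wₕ = 0.69093341; term = 0.69093341²·(1 − 0.15438330)·172/2233 = 0.031094649.
A: Wₕ = 0.30906659; term = 0.30906659²·(1 − 0.08052550)·204/521 = 0.034390323.
Sum = 0.065484972.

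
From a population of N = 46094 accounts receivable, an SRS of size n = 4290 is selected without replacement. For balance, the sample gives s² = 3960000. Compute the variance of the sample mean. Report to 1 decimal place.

Under SRS without replacement, Var(ȳ) = (1 − f)·s²/n with f = n/N = 4290/46094 = 0.09307068.
Var(ȳ) = (1 − 0.09307068)·3960000/4290 = 0.90692932·923.07692 = 837.16552.

837.2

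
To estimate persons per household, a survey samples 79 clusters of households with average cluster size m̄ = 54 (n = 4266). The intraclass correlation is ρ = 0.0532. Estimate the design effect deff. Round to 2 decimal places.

3.82

deff = 1 + (54 − 1)·0.0532 = 1 + 2.8196 = 3.8196.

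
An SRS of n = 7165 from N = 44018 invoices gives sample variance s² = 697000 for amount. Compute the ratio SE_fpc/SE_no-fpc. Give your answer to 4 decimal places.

f = n/N = 7165/44018 = 0.16277432.
SE_no-fpc = √(s²/n) = 9.8629832; SE_fpc = √((1−f)s²/n) = 9.0246333.
Ratio = √(1−f) = 0.91500037.

0.9150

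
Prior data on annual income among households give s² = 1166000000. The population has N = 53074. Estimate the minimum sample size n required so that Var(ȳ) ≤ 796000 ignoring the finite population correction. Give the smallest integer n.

Without fpc, n₀ = s²/D = 1166000000/796000 = 1464.8241.
Rounding up, n = 1465.

1465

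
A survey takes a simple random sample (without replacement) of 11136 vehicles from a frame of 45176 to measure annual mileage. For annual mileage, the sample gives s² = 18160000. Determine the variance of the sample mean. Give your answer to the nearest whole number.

1229

Under SRS without replacement, Var(ȳ) = (1 − f)·s²/n with f = n/N = 11136/45176 = 0.24650257.
Var(ȳ) = (1 − 0.24650257)·18160000/11136 = 0.75349743·1630.7471 = 1228.7638.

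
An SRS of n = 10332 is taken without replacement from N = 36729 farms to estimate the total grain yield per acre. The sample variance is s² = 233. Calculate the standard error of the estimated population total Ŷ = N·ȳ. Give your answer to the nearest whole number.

Var(Ŷ) = N²·Var(ȳ) = N²·(1 − n/N)·s²/n.
f = 10332/36729 = 0.28130360; Var(ȳ) = 0.71869640·233/10332 = 0.016207536.
Var(Ŷ) = 36729² · 0.016207536 = 2.1864281 × 10^7.
SE(Ŷ) = √(2.1864281 × 10^7) = 4676.

4676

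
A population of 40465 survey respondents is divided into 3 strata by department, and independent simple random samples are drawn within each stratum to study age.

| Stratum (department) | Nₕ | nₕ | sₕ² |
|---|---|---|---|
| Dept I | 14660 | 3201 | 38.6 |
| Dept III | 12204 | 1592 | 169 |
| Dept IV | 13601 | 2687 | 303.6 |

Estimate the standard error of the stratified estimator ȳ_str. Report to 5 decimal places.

Var(ȳ_str) = Σₕ Wₕ²(1 − fₕ)sₕ²/nₕ with Wₕ = Nₕ/N, N = 40465.
Dept I: Wₕ = 0.36228840; term = 0.36228840²·(1 − 0.21834925)·38.6/3201 = 0.0012371525.
Dept III: Wₕ = 0.30159397; term = 0.30159397²·(1 − 0.13044903)·169/1592 = 0.0083962235.
Dept IV: Wₕ = 0.33611763; term = 0.33611763²·(1 − 0.19755900)·303.6/2687 = 0.010243062.
Sum = 0.019876438.
SE = √(0.019876438) = 0.14098.

0.14098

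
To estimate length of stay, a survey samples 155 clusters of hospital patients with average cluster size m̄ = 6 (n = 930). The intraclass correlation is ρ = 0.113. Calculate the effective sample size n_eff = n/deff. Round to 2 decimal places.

594.25

deff = 1 + (6 − 1)·0.113 = 1 + 0.565 = 1.565.
n_eff = 930 / 1.565 = 594.25.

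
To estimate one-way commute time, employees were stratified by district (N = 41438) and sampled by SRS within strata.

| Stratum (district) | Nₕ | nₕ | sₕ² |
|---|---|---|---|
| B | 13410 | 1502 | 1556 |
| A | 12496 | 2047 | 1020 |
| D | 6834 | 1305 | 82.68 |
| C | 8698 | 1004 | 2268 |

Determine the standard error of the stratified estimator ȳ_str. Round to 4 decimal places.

0.4729

Var(ȳ_str) = Σₕ Wₕ²(1 − fₕ)sₕ²/nₕ with Wₕ = Nₕ/N, N = 41438.
B: Wₕ = 0.32361600; term = 0.32361600²·(1 − 0.11200597)·1556/1502 = 0.096340677.
A: Wₕ = 0.30155896; term = 0.30155896²·(1 − 0.16381242)·1020/2047 = 0.037890515.
D: Wₕ = 0.16492109; term = 0.16492109²·(1 − 0.19095698)·82.68/1305 = 0.0013941643.
C: Wₕ = 0.20990395; term = 0.20990395²·(1 − 0.11542883)·2268/1004 = 0.088040672.
Sum = 0.22366603.
SE = √(0.22366603) = 0.4729.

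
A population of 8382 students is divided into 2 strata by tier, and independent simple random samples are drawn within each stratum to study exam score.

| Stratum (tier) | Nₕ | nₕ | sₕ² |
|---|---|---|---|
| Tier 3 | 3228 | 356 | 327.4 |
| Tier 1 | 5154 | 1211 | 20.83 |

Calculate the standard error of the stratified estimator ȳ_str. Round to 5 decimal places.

0.35543

Var(ȳ_str) = Σₕ Wₕ²(1 − fₕ)sₕ²/nₕ with Wₕ = Nₕ/N, N = 8382.
Tier 3: Wₕ = 0.38511095; term = 0.38511095²·(1 − 0.11028501)·327.4/356 = 0.12135323.
Tier 1: Wₕ = 0.61488905; term = 0.61488905²·(1 − 0.23496314)·20.83/1211 = 0.0049753198.
Sum = 0.12632855.
SE = √(0.12632855) = 0.35543.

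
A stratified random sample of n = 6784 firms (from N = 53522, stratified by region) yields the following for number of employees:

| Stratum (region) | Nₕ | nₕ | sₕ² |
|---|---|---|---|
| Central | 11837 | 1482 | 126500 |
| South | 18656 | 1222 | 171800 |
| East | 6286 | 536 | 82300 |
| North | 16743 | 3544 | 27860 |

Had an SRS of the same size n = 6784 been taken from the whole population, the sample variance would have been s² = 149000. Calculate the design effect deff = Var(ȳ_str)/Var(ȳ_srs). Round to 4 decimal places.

1.1553

Var(ȳ_str) = Σ Wₕ²(1−fₕ)sₕ²/nₕ with Wₕ = Nₕ/53522:
  Central: (11837/53522)²·(1−1482/11837)·126500/1482 = 3.6523249
  South: (18656/53522)²·(1−1222/18656)·171800/1222 = 15.962572
  East: (6286/53522)²·(1−536/6286)·82300/536 = 1.9373701
  North: (16743/53522)²·(1−3544/16743)·27860/3544 = 0.60645284
  → Var(ȳ_str) = 22.15872.
Var(ȳ_srs) = (1 − 6784/53522)·149000/6784 = 19.179541.
deff = 22.15872 / 19.179541 = 1.1553.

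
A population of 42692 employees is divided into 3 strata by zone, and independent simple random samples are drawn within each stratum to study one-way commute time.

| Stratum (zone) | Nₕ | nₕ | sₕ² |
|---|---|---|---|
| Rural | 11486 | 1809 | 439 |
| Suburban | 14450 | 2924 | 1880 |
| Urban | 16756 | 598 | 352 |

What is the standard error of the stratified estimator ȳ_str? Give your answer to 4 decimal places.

0.4012

Var(ȳ_str) = Σₕ Wₕ²(1 − fₕ)sₕ²/nₕ with Wₕ = Nₕ/N, N = 42692.
Rural: Wₕ = 0.26904338; term = 0.26904338²·(1 − 0.15749608)·439/1809 = 0.014799345.
Suburban: Wₕ = 0.33847091; term = 0.33847091²·(1 − 0.20235294)·1880/2924 = 0.058753527.
Urban: Wₕ = 0.39248571; term = 0.39248571²·(1 − 0.03568871)·352/598 = 0.087439252.
Sum = 0.16099212.
SE = √(0.16099212) = 0.4012.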